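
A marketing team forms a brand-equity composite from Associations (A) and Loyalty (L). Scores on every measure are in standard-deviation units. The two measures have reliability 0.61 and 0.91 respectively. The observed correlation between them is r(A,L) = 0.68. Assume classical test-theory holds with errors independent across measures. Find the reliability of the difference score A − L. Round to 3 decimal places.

0.250

Var(A−L) = 1 + 1 − 2·0.68 = 2 − 1.36 = 0.64.
With uncorrelated errors the cross-covariances are all true-score covariance, so they carry over unchanged; only the diagonal terms shrink to ρᵢσᵢ².
True-score variance = [0.61 + 0.91] − 1.36 = 1.52 − 1.36 = 0.16.
Reliability = 0.16 / 0.64 = 0.250.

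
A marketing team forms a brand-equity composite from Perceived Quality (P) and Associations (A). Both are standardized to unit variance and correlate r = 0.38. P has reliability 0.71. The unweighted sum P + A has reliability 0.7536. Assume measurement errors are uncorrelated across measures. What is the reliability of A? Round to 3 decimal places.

0.610

Var(P+A) = 2 + 2·0.38 = 2.760.
True-score variance = ρ_P + ρ_A + 2·0.38, so 0.7536 = (0.71 + ρ_A + 0.76) / 2.760.
ρ_A = 0.7536·2.760 − 0.71 − 0.76 = 0.610.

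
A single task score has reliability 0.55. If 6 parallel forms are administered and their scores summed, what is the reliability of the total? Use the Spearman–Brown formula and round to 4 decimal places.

0.8800

ρ_k = kρ / (1 + (k−1)ρ) = 6·0.55 / (1 + 5·0.55) = 3.300 / 3.750 = 0.8800.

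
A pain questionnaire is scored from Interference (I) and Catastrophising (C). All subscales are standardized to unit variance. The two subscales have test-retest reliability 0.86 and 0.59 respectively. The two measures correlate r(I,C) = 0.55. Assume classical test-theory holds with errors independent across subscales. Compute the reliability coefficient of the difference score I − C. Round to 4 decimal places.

Var(I−C) = 1 + 1 − 2·0.55 = 2 − 1.1 = 0.9.
Under uncorrelated errors the observed covariances equal the true-score covariances, so only the own-variance terms attenuate.
True-score variance = [0.86 + 0.59] − 1.1 = 1.45 − 1.1 = 0.35.
Reliability = 0.35 / 0.9 = 0.3889.

0.3889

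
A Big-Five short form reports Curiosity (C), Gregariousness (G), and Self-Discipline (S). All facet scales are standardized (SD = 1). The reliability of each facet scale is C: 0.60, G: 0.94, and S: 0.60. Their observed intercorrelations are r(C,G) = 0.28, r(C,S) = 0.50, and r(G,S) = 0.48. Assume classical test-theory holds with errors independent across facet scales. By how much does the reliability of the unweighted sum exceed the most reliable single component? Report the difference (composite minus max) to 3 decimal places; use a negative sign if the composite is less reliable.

Var(sum) = 3 + 2.52 = 5.52; true-score variance = 2.14 + 2.52 = 4.66; composite reliability = 0.8442.
Max component reliability = 0.9400.
Difference = 0.8442 − 0.9400 = -0.096.

-0.096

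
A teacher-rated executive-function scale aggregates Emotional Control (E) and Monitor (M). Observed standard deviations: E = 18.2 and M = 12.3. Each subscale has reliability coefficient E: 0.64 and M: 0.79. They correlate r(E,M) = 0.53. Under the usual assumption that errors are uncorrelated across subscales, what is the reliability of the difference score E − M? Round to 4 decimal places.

Var(E−M) = 18.2² + 12.3² − 2·18.2·12.3·0.53 = 482.53 − 237.292 = 245.238.
Under uncorrelated errors the observed covariances equal the true-score covariances, so only the own-variance terms attenuate.
True-score variance = [18.2²·0.64 + 12.3²·0.79] − 237.292 = 331.513 − 237.292 = 94.2211.
Reliability = 94.2211 / 245.238 = 0.3842.

0.3842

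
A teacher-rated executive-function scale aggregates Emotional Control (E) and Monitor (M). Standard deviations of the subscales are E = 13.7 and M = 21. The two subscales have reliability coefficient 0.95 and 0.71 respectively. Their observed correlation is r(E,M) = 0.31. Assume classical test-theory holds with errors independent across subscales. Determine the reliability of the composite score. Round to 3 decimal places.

0.830

Var(E+M) = 13.7² + 21² + 2·[13.7·21·0.31] = 628.69 + 178.374 = 807.064.
Under uncorrelated errors the observed covariances equal the true-score covariances, so only the own-variance terms attenuate.
True-score variance = [13.7²·0.95 + 21²·0.71] + 178.374 = 491.415 + 178.374 = 669.789.
Reliability = 669.789 / 807.064 = 0.830.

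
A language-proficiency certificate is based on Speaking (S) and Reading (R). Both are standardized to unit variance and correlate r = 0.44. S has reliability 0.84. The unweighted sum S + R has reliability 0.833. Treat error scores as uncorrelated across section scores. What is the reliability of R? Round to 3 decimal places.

0.679

Var(S+R) = 2 + 2·0.44 = 2.880.
True-score variance = ρ_S + ρ_R + 2·0.44, so 0.833 = (0.84 + ρ_R + 0.88) / 2.880.
ρ_R = 0.833·2.880 − 0.84 − 0.88 = 0.679.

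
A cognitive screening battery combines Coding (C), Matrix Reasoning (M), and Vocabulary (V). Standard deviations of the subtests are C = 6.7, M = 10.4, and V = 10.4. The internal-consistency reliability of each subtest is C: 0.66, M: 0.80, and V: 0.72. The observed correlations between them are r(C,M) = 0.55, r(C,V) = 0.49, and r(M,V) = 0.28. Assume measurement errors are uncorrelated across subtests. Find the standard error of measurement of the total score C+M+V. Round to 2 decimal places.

8.20

Var(total) = 261.21 + 205.504 = 466.714.
True-score variance = 194.031 + 205.504 = 399.535, so reliability = 0.8561.
Error variance = 466.714 − 399.535 = 67.1794; SEM = √67.1794 = 8.20.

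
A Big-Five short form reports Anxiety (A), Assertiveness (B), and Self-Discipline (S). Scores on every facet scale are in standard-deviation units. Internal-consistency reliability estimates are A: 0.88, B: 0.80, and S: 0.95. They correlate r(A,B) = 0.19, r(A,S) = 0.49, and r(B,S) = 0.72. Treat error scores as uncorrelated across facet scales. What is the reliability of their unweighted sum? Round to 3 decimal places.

Var(A+B+S) = 3 + 2·[0.19 + 0.49 + 0.72] = 3 + 2.8 = 5.8.
Under uncorrelated errors the observed covariances equal the true-score covariances, so only the own-variance terms attenuate.
True-score variance = [0.88 + 0.80 + 0.95] + 2.8 = 2.63 + 2.8 = 5.43.
Reliability = 5.43 / 5.8 = 0.936.

0.936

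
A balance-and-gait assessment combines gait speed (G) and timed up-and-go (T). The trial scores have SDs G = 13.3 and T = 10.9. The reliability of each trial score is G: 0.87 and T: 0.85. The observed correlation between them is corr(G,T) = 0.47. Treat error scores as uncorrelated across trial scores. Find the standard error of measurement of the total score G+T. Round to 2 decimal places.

6.39

Var(total) = 295.7 + 136.272 = 431.972.
True-score variance = 254.883 + 136.272 = 391.155, so reliability = 0.9055.
Error variance = 431.972 − 391.155 = 40.8172; SEM = √40.8172 = 6.39.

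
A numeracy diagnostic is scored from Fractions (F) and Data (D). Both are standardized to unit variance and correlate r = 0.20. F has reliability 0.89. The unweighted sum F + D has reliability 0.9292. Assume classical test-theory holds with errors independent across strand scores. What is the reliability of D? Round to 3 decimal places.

Var(F+D) = 2 + 2·0.20 = 2.400.
True-score variance = ρ_F + ρ_D + 2·0.20, so 0.9292 = (0.89 + ρ_D + 0.40) / 2.400.
ρ_D = 0.9292·2.400 − 0.89 − 0.40 = 0.940.

0.940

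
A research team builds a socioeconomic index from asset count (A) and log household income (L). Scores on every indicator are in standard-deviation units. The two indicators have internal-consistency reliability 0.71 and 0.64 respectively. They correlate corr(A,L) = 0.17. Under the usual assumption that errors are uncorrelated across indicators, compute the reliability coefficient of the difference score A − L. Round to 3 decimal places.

Var(A−L) = 1 + 1 − 2·0.17 = 2 − 0.34 = 1.66.
Under uncorrelated errors the observed covariances equal the true-score covariances, so only the own-variance terms attenuate.
True-score variance = [0.71 + 0.64] − 0.34 = 1.35 − 0.34 = 1.01.
Reliability = 1.01 / 1.66 = 0.608.

0.608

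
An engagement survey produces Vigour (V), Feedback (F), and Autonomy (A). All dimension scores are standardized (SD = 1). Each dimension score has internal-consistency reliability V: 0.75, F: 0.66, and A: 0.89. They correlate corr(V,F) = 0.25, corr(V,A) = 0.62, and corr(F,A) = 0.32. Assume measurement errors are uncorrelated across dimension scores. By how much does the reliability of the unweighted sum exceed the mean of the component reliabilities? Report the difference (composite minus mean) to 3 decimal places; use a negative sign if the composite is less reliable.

Var(sum) = 3 + 2.38 = 5.38; true-score variance = 2.3 + 2.38 = 4.68; composite reliability = 0.8699.
Mean component reliability = 0.7667.
Difference = 0.8699 − 0.7667 = 0.103.

0.103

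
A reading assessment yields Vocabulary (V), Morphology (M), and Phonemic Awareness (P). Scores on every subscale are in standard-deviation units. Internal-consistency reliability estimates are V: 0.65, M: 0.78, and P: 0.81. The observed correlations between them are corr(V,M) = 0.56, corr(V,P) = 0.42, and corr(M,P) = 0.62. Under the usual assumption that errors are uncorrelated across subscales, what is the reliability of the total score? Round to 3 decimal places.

Var(V+M+P) = 3 + 2·[0.56 + 0.42 + 0.62] = 3 + 3.2 = 6.2.
With uncorrelated errors the cross-covariances are all true-score covariance, so they carry over unchanged; only the diagonal terms shrink to ρᵢσᵢ².
True-score variance = [0.65 + 0.78 + 0.81] + 3.2 = 2.24 + 3.2 = 5.44.
Reliability = 5.44 / 6.2 = 0.877.

0.877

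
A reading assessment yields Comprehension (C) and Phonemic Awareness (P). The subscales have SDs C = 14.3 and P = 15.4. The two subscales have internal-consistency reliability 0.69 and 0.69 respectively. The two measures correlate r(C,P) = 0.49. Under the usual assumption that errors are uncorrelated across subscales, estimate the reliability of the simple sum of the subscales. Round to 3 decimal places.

Var(C+P) = 14.3² + 15.4² + 2·[14.3·15.4·0.49] = 441.65 + 215.816 = 657.466.
Under uncorrelated errors the observed covariances equal the true-score covariances, so only the own-variance terms attenuate.
True-score variance = [14.3²·0.69 + 15.4²·0.69] + 215.816 = 304.738 + 215.816 = 520.554.
Reliability = 520.554 / 657.466 = 0.792.

0.792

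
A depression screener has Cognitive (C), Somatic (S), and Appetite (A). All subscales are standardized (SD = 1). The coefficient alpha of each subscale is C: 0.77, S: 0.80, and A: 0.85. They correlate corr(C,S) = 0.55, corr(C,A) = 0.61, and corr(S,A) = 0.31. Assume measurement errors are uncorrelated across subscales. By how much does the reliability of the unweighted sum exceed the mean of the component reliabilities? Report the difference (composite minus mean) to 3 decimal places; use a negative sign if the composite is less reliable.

Var(sum) = 3 + 2.94 = 5.94; true-score variance = 2.42 + 2.94 = 5.36; composite reliability = 0.9024.
Mean component reliability = 0.8067.
Difference = 0.9024 − 0.8067 = 0.096.

0.096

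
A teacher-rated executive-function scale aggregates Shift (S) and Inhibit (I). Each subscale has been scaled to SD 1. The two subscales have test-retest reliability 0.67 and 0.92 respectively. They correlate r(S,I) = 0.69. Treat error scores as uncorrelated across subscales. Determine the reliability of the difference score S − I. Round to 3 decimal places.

0.339

Var(S−I) = 1 + 1 − 2·0.69 = 2 − 1.38 = 0.62.
Because errors are independent across components, Cov(Tᵢ,Tⱼ) = Cov(Xᵢ,Xⱼ); the off-diagonal part of the true-score variance is the same as above.
True-score variance = [0.67 + 0.92] − 1.38 = 1.59 − 1.38 = 0.21.
Reliability = 0.21 / 0.62 = 0.339.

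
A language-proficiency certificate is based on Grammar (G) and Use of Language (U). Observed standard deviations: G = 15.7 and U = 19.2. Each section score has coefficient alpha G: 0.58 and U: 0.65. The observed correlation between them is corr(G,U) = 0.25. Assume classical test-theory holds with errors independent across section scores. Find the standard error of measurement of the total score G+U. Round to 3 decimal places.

15.250

Var(total) = 615.13 + 150.72 = 765.85.
True-score variance = 382.58 + 150.72 = 533.3, so reliability = 0.6964.
Error variance = 765.85 − 533.3 = 232.55; SEM = √232.55 = 15.250.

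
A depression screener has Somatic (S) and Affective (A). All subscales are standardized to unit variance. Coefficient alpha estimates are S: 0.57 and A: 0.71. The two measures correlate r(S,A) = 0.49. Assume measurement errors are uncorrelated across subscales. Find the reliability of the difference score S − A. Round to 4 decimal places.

Var(S−A) = 1 + 1 − 2·0.49 = 2 − 0.98 = 1.02.
Under uncorrelated errors the observed covariances equal the true-score covariances, so only the own-variance terms attenuate.
True-score variance = [0.57 + 0.71] − 0.98 = 1.28 − 0.98 = 0.3.
Reliability = 0.3 / 1.02 = 0.2941.

0.2941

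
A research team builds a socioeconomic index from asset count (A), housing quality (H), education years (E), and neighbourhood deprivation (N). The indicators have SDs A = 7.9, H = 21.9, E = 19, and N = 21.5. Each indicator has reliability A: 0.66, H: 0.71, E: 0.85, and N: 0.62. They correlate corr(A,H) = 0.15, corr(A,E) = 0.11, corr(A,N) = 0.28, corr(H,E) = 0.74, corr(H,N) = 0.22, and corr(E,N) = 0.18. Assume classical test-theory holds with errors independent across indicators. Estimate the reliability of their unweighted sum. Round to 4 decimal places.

Var(A+H+E+N) = 7.9² + 21.9² + 19² + 21.5² + 2·[7.9·21.9·0.15 + 7.9·19·0.11 + 7.9·21.5·0.28 + 21.9·19·0.74 + 21.9·21.5·0.22 + 19·21.5·0.18] = 1365.27 + 1150.1 = 2515.37.
With uncorrelated errors the cross-covariances are all true-score covariance, so they carry over unchanged; only the diagonal terms shrink to ρᵢσᵢ².
True-score variance = [7.9²·0.66 + 21.9²·0.71 + 19²·0.85 + 21.5²·0.62] + 1150.1 = 975.159 + 1150.1 = 2125.26.
Reliability = 2125.26 / 2515.37 = 0.8449.

0.8449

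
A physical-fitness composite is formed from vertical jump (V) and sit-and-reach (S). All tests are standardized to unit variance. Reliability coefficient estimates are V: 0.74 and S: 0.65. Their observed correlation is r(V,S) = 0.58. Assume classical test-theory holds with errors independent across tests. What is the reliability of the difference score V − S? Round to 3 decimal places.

0.274

Var(V−S) = 1 + 1 − 2·0.58 = 2 − 1.16 = 0.84.
Under uncorrelated errors the observed covariances equal the true-score covariances, so only the own-variance terms attenuate.
True-score variance = [0.74 + 0.65] − 1.16 = 1.39 − 1.16 = 0.23.
Reliability = 0.23 / 0.84 = 0.274.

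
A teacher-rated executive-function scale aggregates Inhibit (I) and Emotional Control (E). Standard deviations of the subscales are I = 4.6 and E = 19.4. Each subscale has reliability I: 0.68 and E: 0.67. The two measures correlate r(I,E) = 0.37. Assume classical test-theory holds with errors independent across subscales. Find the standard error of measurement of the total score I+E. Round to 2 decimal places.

11.44

Var(total) = 397.52 + 66.0376 = 463.558.
True-score variance = 266.55 + 66.0376 = 332.588, so reliability = 0.7175.
Error variance = 463.558 − 332.588 = 130.97; SEM = √130.97 = 11.44.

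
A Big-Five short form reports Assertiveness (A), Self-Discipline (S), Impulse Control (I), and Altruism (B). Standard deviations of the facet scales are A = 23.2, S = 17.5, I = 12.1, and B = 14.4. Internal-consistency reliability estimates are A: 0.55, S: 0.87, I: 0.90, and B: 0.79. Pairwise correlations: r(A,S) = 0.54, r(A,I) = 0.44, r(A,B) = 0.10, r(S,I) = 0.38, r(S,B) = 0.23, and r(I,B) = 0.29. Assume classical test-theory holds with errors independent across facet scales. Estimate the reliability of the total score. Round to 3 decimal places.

0.854

Var(A+S+I+B) = 23.2² + 17.5² + 12.1² + 14.4² + 2·[23.2·17.5·0.54 + 23.2·12.1·0.44 + 23.2·14.4·0.10 + 17.5·12.1·0.38 + 17.5·14.4·0.23 + 12.1·14.4·0.29] = 1198.26 + 1130.24 = 2328.5.
With uncorrelated errors the cross-covariances are all true-score covariance, so they carry over unchanged; only the diagonal terms shrink to ρᵢσᵢ².
True-score variance = [23.2²·0.55 + 17.5²·0.87 + 12.1²·0.90 + 14.4²·0.79] + 1130.24 = 858.053 + 1130.24 = 1988.29.
Reliability = 1988.29 / 2328.5 = 0.854.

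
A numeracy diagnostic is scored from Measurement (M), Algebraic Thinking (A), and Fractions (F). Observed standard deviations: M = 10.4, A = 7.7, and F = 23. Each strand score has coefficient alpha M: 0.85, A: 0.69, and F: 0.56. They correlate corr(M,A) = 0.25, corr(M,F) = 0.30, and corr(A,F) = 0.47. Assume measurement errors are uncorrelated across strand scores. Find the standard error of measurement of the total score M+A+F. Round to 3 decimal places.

Var(total) = 696.45 + 350.034 = 1046.48.
True-score variance = 429.086 + 350.034 = 779.12, so reliability = 0.7445.
Error variance = 1046.48 − 779.12 = 267.364; SEM = √267.364 = 16.351.

16.351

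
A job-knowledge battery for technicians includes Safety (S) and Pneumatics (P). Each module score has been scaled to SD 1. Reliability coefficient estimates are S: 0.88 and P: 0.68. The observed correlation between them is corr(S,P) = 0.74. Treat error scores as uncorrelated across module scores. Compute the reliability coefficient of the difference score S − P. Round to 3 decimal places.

0.154

Var(S−P) = 1 + 1 − 2·0.74 = 2 − 1.48 = 0.52.
Under uncorrelated errors the observed covariances equal the true-score covariances, so only the own-variance terms attenuate.
True-score variance = [0.88 + 0.68] − 1.48 = 1.56 − 1.48 = 0.08.
Reliability = 0.08 / 0.52 = 0.154.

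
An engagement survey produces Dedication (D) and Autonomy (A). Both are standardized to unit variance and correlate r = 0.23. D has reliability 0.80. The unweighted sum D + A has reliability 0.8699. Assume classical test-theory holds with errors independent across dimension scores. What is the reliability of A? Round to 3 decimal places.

Var(D+A) = 2 + 2·0.23 = 2.460.
True-score variance = ρ_D + ρ_A + 2·0.23, so 0.8699 = (0.80 + ρ_A + 0.46) / 2.460.
ρ_A = 0.8699·2.460 − 0.80 − 0.46 = 0.880.

0.880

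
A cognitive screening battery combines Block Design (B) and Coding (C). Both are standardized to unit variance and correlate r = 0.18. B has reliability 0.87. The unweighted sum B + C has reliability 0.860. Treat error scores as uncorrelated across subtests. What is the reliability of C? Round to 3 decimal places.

Var(B+C) = 2 + 2·0.18 = 2.360.
True-score variance = ρ_B + ρ_C + 2·0.18, so 0.860 = (0.87 + ρ_C + 0.36) / 2.360.
ρ_C = 0.860·2.360 − 0.87 − 0.36 = 0.800.

0.800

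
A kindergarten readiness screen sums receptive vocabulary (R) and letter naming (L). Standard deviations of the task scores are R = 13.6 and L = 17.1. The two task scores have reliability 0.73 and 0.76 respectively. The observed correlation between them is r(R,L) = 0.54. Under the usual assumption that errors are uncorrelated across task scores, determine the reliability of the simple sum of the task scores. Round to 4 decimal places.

Var(R+L) = 13.6² + 17.1² + 2·[13.6·17.1·0.54] = 477.37 + 251.165 = 728.535.
Because errors are independent across components, Cov(Tᵢ,Tⱼ) = Cov(Xᵢ,Xⱼ); the off-diagonal part of the true-score variance is the same as above.
True-score variance = [13.6²·0.73 + 17.1²·0.76] + 251.165 = 357.252 + 251.165 = 608.417.
Reliability = 608.417 / 728.535 = 0.8351.

0.8351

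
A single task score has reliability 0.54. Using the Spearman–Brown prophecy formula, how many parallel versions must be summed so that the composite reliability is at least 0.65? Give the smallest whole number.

2

k ≥ ρ*(1−ρ₁)/(ρ₁(1−ρ*)) = 0.65·0.46 / (0.54·0.35) = 1.582.
Smallest integer k = 2.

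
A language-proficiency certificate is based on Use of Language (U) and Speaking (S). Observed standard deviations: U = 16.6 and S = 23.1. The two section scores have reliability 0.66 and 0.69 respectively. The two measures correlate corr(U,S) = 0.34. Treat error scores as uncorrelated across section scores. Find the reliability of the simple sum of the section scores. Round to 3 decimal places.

0.758

Var(U+S) = 16.6² + 23.1² + 2·[16.6·23.1·0.34] = 809.17 + 260.753 = 1069.92.
Under uncorrelated errors the observed covariances equal the true-score covariances, so only the own-variance terms attenuate.
True-score variance = [16.6²·0.66 + 23.1²·0.69] + 260.753 = 550.061 + 260.753 = 810.813.
Reliability = 810.813 / 1069.92 = 0.758.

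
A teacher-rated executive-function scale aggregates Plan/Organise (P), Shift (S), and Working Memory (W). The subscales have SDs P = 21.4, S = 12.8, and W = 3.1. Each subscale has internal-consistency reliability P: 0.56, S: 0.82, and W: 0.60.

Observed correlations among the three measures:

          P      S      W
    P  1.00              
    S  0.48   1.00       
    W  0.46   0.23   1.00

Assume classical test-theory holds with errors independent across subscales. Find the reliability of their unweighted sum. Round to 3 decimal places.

0.759

Var(P+S+W) = 21.4² + 12.8² + 3.1² + 2·[21.4·12.8·0.48 + 21.4·3.1·0.46 + 12.8·3.1·0.23] = 631.41 + 342.249 = 973.659.
With uncorrelated errors the cross-covariances are all true-score covariance, so they carry over unchanged; only the diagonal terms shrink to ρᵢσᵢ².
True-score variance = [21.4²·0.56 + 12.8²·0.82 + 3.1²·0.60] + 342.249 = 396.572 + 342.249 = 738.821.
Reliability = 738.821 / 973.659 = 0.759.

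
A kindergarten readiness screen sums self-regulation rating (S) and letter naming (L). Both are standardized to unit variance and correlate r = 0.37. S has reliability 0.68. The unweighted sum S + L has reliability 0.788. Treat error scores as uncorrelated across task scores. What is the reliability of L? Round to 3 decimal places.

0.739

Var(S+L) = 2 + 2·0.37 = 2.740.
True-score variance = ρ_S + ρ_L + 2·0.37, so 0.788 = (0.68 + ρ_L + 0.74) / 2.740.
ρ_L = 0.788·2.740 − 0.68 − 0.74 = 0.739.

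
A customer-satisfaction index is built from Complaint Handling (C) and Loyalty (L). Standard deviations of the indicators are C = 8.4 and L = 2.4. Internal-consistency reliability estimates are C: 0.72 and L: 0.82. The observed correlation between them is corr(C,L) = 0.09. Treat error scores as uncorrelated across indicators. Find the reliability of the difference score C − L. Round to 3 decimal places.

0.714

Var(C−L) = 8.4² + 2.4² − 2·8.4·2.4·0.09 = 76.32 − 3.6288 = 72.6912.
Under uncorrelated errors the observed covariances equal the true-score covariances, so only the own-variance terms attenuate.
True-score variance = [8.4²·0.72 + 2.4²·0.82] − 3.6288 = 55.5264 − 3.6288 = 51.8976.
Reliability = 51.8976 / 72.6912 = 0.714.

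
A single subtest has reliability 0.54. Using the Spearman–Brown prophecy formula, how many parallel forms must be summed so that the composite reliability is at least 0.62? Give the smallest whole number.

2

k ≥ ρ*(1−ρ₁)/(ρ₁(1−ρ*)) = 0.62·0.46 / (0.54·0.38) = 1.390.
Smallest integer k = 2.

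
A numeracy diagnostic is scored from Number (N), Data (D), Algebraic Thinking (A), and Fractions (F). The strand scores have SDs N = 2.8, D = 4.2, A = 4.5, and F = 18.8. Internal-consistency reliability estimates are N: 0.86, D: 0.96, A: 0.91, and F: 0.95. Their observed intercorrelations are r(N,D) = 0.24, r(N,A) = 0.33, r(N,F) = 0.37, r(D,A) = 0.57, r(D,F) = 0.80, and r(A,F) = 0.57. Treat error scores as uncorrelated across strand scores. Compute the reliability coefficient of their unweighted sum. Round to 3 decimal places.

Var(N+D+A+F) = 2.8² + 4.2² + 4.5² + 18.8² + 2·[2.8·4.2·0.24 + 2.8·4.5·0.33 + 2.8·18.8·0.37 + 4.2·4.5·0.57 + 4.2·18.8·0.80 + 4.5·18.8·0.57] = 399.17 + 297.24 = 696.41.
With uncorrelated errors the cross-covariances are all true-score covariance, so they carry over unchanged; only the diagonal terms shrink to ρᵢσᵢ².
True-score variance = [2.8²·0.86 + 4.2²·0.96 + 4.5²·0.91 + 18.8²·0.95] + 297.24 = 377.872 + 297.24 = 675.113.
Reliability = 675.113 / 696.41 = 0.969.

0.969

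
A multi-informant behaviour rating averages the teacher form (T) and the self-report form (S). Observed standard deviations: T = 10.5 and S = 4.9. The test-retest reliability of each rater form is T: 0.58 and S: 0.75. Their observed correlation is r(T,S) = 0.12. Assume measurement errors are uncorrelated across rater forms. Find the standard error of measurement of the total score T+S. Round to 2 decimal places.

7.23

Var(total) = 134.26 + 12.348 = 146.608.
True-score variance = 81.9525 + 12.348 = 94.3005, so reliability = 0.6432.
Error variance = 146.608 − 94.3005 = 52.3075; SEM = √52.3075 = 7.23.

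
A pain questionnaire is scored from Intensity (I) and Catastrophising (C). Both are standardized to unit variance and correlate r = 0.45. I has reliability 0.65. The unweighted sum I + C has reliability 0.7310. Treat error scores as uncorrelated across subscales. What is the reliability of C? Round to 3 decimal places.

Var(I+C) = 2 + 2·0.45 = 2.900.
True-score variance = ρ_I + ρ_C + 2·0.45, so 0.7310 = (0.65 + ρ_C + 0.90) / 2.900.
ρ_C = 0.7310·2.900 − 0.65 − 0.90 = 0.570.

0.570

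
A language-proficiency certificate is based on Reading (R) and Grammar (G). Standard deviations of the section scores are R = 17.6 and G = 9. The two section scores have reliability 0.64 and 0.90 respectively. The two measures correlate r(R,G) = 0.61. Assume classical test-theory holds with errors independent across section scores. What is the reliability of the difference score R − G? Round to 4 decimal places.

Var(R−G) = 17.6² + 9² − 2·17.6·9·0.61 = 390.76 − 193.248 = 197.512.
Because errors are independent across components, Cov(Tᵢ,Tⱼ) = Cov(Xᵢ,Xⱼ); the off-diagonal part of the true-score variance is the same as above.
True-score variance = [17.6²·0.64 + 9²·0.90] − 193.248 = 271.146 − 193.248 = 77.8984.
Reliability = 77.8984 / 197.512 = 0.3944.

0.3944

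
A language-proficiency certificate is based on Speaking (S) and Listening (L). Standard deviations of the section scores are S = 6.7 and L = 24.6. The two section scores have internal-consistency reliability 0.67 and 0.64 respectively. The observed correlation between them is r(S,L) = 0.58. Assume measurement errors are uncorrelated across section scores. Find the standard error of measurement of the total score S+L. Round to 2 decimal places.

15.25

Var(total) = 650.05 + 191.191 = 841.241.
True-score variance = 417.379 + 191.191 = 608.57, so reliability = 0.7234.
Error variance = 841.241 − 608.57 = 232.671; SEM = √232.671 = 15.25.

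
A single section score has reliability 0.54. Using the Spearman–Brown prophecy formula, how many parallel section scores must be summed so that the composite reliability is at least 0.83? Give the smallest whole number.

5

k ≥ ρ*(1−ρ₁)/(ρ₁(1−ρ*)) = 0.83·0.46 / (0.54·0.17) = 4.159.
Smallest integer k = 5.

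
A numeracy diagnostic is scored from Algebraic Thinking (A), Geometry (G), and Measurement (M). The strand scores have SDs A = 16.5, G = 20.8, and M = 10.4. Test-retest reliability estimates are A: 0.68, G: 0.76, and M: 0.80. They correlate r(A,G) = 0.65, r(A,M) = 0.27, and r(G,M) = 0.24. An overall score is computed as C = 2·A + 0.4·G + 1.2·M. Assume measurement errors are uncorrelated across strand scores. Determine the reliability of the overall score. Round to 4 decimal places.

Var(C) = 2²·16.5² + 0.4²·20.8² + 1.2²·10.4² + 2·[0.8·16.5·20.8·0.65 + 2.4·16.5·10.4·0.27 + 0.48·20.8·10.4·0.24] = 1313.97 + 629.162 = 1943.13.
Under uncorrelated errors the observed covariances equal the true-score covariances, so only the own-variance terms attenuate.
True-score variance = [2²·16.5²·0.68 + 0.4²·20.8²·0.76 + 1.2²·10.4²·0.80] + 629.162 = 917.729 + 629.162 = 1546.89.
Reliability = 1546.89 / 1943.13 = 0.7961.

0.7961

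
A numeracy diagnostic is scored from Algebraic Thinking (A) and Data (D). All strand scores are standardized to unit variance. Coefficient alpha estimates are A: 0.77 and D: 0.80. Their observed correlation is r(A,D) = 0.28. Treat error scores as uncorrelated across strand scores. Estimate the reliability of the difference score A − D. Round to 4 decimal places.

0.7014

Var(A−D) = 1 + 1 − 2·0.28 = 2 − 0.56 = 1.44.
With uncorrelated errors the cross-covariances are all true-score covariance, so they carry over unchanged; only the diagonal terms shrink to ρᵢσᵢ².
True-score variance = [0.77 + 0.80] − 0.56 = 1.57 − 0.56 = 1.01.
Reliability = 1.01 / 1.44 = 0.7014.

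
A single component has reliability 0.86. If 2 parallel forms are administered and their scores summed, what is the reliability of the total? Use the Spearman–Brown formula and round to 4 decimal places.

0.9247

ρ_k = kρ / (1 + (k−1)ρ) = 2·0.86 / (1 + 1·0.86) = 1.720 / 1.860 = 0.9247.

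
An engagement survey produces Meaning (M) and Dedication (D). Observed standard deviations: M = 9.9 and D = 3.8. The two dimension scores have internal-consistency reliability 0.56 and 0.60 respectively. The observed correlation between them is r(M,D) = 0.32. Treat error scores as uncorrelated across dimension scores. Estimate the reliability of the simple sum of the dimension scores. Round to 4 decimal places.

Var(M+D) = 9.9² + 3.8² + 2·[9.9·3.8·0.32] = 112.45 + 24.0768 = 136.527.
Because errors are independent across components, Cov(Tᵢ,Tⱼ) = Cov(Xᵢ,Xⱼ); the off-diagonal part of the true-score variance is the same as above.
True-score variance = [9.9²·0.56 + 3.8²·0.60] + 24.0768 = 63.5496 + 24.0768 = 87.6264.
Reliability = 87.6264 / 136.527 = 0.6418.

0.6418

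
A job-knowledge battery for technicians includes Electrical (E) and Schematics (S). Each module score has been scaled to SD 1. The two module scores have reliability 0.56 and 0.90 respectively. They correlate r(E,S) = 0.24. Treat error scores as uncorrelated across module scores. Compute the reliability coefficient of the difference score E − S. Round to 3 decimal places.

Var(E−S) = 1 + 1 − 2·0.24 = 2 − 0.48 = 1.52.
With uncorrelated errors the cross-covariances are all true-score covariance, so they carry over unchanged; only the diagonal terms shrink to ρᵢσᵢ².
True-score variance = [0.56 + 0.90] − 0.48 = 1.46 − 0.48 = 0.98.
Reliability = 0.98 / 1.52 = 0.645.

0.645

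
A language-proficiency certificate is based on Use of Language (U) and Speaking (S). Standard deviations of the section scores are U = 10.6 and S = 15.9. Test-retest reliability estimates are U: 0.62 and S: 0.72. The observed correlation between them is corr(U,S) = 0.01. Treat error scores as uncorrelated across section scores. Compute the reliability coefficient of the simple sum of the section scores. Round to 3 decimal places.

Var(U+S) = 10.6² + 15.9² + 2·[10.6·15.9·0.01] = 365.17 + 3.3708 = 368.541.
With uncorrelated errors the cross-covariances are all true-score covariance, so they carry over unchanged; only the diagonal terms shrink to ρᵢσᵢ².
True-score variance = [10.6²·0.62 + 15.9²·0.72] + 3.3708 = 251.686 + 3.3708 = 255.057.
Reliability = 255.057 / 368.541 = 0.692.

0.692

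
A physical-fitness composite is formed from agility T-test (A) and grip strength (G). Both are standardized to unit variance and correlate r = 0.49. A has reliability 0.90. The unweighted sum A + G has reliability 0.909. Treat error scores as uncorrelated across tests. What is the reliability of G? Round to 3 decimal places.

Var(A+G) = 2 + 2·0.49 = 2.980.
True-score variance = ρ_A + ρ_G + 2·0.49, so 0.909 = (0.90 + ρ_G + 0.98) / 2.980.
ρ_G = 0.909·2.980 − 0.90 − 0.98 = 0.829.

0.829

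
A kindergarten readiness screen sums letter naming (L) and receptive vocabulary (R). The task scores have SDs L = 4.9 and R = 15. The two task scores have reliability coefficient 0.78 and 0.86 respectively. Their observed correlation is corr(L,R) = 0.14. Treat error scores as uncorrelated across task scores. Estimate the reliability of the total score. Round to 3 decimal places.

0.864

Var(L+R) = 4.9² + 15² + 2·[4.9·15·0.14] = 249.01 + 20.58 = 269.59.
Under uncorrelated errors the observed covariances equal the true-score covariances, so only the own-variance terms attenuate.
True-score variance = [4.9²·0.78 + 15²·0.86] + 20.58 = 212.228 + 20.58 = 232.808.
Reliability = 232.808 / 269.59 = 0.864.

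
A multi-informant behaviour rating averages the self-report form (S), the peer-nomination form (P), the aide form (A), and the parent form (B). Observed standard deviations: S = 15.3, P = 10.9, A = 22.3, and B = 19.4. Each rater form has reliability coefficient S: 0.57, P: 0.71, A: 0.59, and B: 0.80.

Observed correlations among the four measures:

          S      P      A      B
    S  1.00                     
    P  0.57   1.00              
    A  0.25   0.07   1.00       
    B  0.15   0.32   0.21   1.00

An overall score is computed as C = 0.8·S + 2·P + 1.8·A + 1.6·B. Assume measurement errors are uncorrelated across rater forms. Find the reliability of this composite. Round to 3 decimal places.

Var(C) = 0.8²·15.3² + 2²·10.9² + 1.8²·22.3² + 1.6²·19.4² + 2·[1.6·15.3·10.9·0.57 + 1.44·15.3·22.3·0.25 + 1.28·15.3·19.4·0.15 + 3.6·10.9·22.3·0.07 + 3.2·10.9·19.4·0.32 + 2.88·22.3·19.4·0.21] = 3199.76 + 1742.7 = 4942.46.
Under uncorrelated errors the observed covariances equal the true-score covariances, so only the own-variance terms attenuate.
True-score variance = [0.8²·15.3²·0.57 + 2²·10.9²·0.71 + 1.8²·22.3²·0.59 + 1.6²·19.4²·0.80] + 1742.7 = 2144.22 + 1742.7 = 3886.92.
Reliability = 3886.92 / 4942.46 = 0.786.

0.786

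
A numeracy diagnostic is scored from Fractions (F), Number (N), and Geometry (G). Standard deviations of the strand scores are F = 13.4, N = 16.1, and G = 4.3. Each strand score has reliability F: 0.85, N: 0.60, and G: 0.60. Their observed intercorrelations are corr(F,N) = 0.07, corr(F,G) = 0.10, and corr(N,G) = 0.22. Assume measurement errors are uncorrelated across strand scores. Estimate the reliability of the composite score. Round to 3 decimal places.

Var(F+N+G) = 13.4² + 16.1² + 4.3² + 2·[13.4·16.1·0.07 + 13.4·4.3·0.10 + 16.1·4.3·0.22] = 457.26 + 72.1888 = 529.449.
Because errors are independent across components, Cov(Tᵢ,Tⱼ) = Cov(Xᵢ,Xⱼ); the off-diagonal part of the true-score variance is the same as above.
True-score variance = [13.4²·0.85 + 16.1²·0.60 + 4.3²·0.60] + 72.1888 = 319.246 + 72.1888 = 391.435.
Reliability = 391.435 / 529.449 = 0.739.

0.739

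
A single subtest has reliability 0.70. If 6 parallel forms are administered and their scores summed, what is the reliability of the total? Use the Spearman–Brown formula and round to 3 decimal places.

ρ_k = kρ / (1 + (k−1)ρ) = 6·0.70 / (1 + 5·0.70) = 4.200 / 4.500 = 0.933.

0.933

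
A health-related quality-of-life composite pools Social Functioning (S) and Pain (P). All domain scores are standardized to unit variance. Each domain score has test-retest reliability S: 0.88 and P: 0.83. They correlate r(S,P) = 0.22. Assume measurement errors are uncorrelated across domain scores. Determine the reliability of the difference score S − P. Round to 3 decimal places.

0.814

Var(S−P) = 1 + 1 − 2·0.22 = 2 − 0.44 = 1.56.
With uncorrelated errors the cross-covariances are all true-score covariance, so they carry over unchanged; only the diagonal terms shrink to ρᵢσᵢ².
True-score variance = [0.88 + 0.83] − 0.44 = 1.71 − 0.44 = 1.27.
Reliability = 1.27 / 1.56 = 0.814.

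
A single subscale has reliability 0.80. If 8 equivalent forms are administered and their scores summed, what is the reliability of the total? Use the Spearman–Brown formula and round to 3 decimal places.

0.970

ρ_k = kρ / (1 + (k−1)ρ) = 8·0.80 / (1 + 7·0.80) = 6.400 / 6.600 = 0.970.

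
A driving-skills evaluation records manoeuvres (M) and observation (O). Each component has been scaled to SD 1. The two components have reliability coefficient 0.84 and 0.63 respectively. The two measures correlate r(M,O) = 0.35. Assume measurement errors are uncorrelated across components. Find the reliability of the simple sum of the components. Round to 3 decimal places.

Var(M+O) = 2 + 2·[0.35] = 2 + 0.7 = 2.7.
With uncorrelated errors the cross-covariances are all true-score covariance, so they carry over unchanged; only the diagonal terms shrink to ρᵢσᵢ².
True-score variance = [0.84 + 0.63] + 0.7 = 1.47 + 0.7 = 2.17.
Reliability = 2.17 / 2.7 = 0.804.

0.804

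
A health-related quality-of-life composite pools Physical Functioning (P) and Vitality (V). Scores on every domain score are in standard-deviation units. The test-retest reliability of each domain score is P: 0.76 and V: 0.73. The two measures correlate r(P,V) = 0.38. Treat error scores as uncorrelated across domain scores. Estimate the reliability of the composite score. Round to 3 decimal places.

Var(P+V) = 2 + 2·[0.38] = 2 + 0.76 = 2.76.
With uncorrelated errors the cross-covariances are all true-score covariance, so they carry over unchanged; only the diagonal terms shrink to ρᵢσᵢ².
True-score variance = [0.76 + 0.73] + 0.76 = 1.49 + 0.76 = 2.25.
Reliability = 2.25 / 2.76 = 0.815.

0.815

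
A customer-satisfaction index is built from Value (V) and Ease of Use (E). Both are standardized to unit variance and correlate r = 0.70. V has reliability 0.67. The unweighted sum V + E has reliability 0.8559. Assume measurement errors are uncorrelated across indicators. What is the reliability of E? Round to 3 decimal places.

Var(V+E) = 2 + 2·0.70 = 3.400.
True-score variance = ρ_V + ρ_E + 2·0.70, so 0.8559 = (0.67 + ρ_E + 1.40) / 3.400.
ρ_E = 0.8559·3.400 − 0.67 − 1.40 = 0.840.

0.840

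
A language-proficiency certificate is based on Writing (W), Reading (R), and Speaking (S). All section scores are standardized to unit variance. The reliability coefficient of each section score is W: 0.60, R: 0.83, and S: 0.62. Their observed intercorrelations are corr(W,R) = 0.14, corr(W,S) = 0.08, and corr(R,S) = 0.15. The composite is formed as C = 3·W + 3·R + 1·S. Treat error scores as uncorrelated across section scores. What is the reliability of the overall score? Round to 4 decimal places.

Var(C) = 3² + 3² + 1 + 2·[9·0.14 + 3·0.08 + 3·0.15] = 19 + 3.9 = 22.9.
Under uncorrelated errors the observed covariances equal the true-score covariances, so only the own-variance terms attenuate.
True-score variance = [3²·0.60 + 3²·0.83 + 0.62] + 3.9 = 13.49 + 3.9 = 17.39.
Reliability = 17.39 / 22.9 = 0.7594.

0.7594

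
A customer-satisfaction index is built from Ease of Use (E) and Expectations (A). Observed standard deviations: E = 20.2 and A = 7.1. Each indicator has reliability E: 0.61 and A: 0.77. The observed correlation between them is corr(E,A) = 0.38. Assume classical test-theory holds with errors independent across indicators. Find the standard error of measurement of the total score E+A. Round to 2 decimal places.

13.07

Var(total) = 458.45 + 108.999 = 567.449.
True-score variance = 287.72 + 108.999 = 396.719, so reliability = 0.6991.
Error variance = 567.449 − 396.719 = 170.73; SEM = √170.73 = 13.07.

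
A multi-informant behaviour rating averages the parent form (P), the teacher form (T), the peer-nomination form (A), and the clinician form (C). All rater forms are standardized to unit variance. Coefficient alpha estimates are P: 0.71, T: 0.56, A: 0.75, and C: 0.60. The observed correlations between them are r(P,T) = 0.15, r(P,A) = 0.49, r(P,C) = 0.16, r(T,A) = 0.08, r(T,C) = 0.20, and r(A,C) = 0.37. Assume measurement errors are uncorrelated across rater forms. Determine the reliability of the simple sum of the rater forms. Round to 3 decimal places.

0.800

Var(P+T+A+C) = 4 + 2·[0.15 + 0.49 + 0.16 + 0.08 + 0.20 + 0.37] = 4 + 2.9 = 6.9.
With uncorrelated errors the cross-covariances are all true-score covariance, so they carry over unchanged; only the diagonal terms shrink to ρᵢσᵢ².
True-score variance = [0.71 + 0.56 + 0.75 + 0.60] + 2.9 = 2.62 + 2.9 = 5.52.
Reliability = 5.52 / 6.9 = 0.800.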